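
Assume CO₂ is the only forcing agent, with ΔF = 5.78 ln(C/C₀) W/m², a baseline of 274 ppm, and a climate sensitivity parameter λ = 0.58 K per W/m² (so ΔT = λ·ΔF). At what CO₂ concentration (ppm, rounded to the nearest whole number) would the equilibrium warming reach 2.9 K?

C ≈ 651 ppm

Required forcing: ΔF = ΔT/λ = 2.9/0.58 = 5.0000 W/m².
Then ln(C/274) = ΔF/5.78 = 5.0000/5.78 = 0.86505.
So C = 274 × e^0.86505 = 274 × 2.37512 = 650.78 ppm.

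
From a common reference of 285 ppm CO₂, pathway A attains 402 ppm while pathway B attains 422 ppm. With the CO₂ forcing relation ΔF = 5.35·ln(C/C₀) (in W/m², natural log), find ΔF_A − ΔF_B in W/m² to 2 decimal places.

ΔF_A = 5.35 ln(402/285) = 5.35 × 0.34396 = 1.8402 W/m².
ΔF_B = 5.35 ln(422/285) = 5.35 × 0.39252 = 2.1000 W/m².
Difference: 1.8402 − 2.1000 = -0.2598 W/m².

ΔF_A − ΔF_B = -0.26 W/m²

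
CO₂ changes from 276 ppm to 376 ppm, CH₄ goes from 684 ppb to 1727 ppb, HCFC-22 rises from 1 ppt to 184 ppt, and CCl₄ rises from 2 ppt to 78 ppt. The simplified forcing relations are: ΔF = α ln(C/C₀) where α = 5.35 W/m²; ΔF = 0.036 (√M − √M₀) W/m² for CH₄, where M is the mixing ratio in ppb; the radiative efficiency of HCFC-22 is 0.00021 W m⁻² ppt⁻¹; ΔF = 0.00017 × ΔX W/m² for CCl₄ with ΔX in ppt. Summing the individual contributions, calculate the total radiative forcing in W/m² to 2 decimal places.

ΔF = 2.26 W/m²

CO₂: 5.35 × ln(376/276) = 5.35 × ln(1.36232) = 5.35 × 0.30919 = 1.6542 W/m².
CH₄: 0.036 × (√1727 − √684) = 0.036 × (41.5572 − 26.1534) = 0.036 × 15.4038 = 0.5545 W/m².
HCFC-22: ΔF = 0.00021 × (184 − 1) = 0.00021 × 183 = 0.0384 W/m².
CCl₄: ΔF = 0.00017 × (78 − 2) = 0.00017 × 76 = 0.0129 W/m².
Total ΔF = 1.6542 + 0.5545 + 0.0384 + 0.0129 = 2.2600 W/m².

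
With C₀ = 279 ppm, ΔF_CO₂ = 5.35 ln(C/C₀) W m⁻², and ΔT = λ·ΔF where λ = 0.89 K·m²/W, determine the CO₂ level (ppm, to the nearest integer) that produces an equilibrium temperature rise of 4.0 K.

Required forcing: ΔF = ΔT/λ = 4.0/0.89 = 4.4944 W/m².
Then ln(C/279) = ΔF/5.35 = 4.4944/5.35 = 0.84007.
So C = 279 × e^0.84007 = 279 × 2.31653 = 646.31 ppm.

C ≈ 646 ppm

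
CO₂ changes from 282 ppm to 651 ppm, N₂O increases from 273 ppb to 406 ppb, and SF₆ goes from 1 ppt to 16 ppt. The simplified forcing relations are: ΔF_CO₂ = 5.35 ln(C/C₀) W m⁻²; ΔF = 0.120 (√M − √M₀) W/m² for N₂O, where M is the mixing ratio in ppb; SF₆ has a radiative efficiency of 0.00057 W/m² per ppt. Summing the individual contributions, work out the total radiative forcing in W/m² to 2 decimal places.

ΔF = 4.92 W/m²

CO₂: 5.35 × ln(651/282) = 5.35 × ln(2.30851) = 5.35 × 0.83660 = 4.4758 W/m².
N₂O: 0.120 × (√406 − √273) = 0.120 × (20.1494 − 16.5227) = 0.120 × 3.6267 = 0.4352 W/m².
SF₆: ΔF = 0.00057 × (16 − 1) = 0.00057 × 15 = 0.0086 W/m².
Total ΔF = 4.4758 + 0.4352 + 0.0086 = 4.9196 W/m².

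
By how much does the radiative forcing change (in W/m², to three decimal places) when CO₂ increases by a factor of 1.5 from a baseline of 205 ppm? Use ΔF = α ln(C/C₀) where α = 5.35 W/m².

Because the forcing depends only on the ratio C/C₀, the initial concentration does not enter.
ΔF = 5.35 × ln(1.5) = 5.35 × 0.40547 = 2.1693 W/m².

ΔF = 2.169 W/m²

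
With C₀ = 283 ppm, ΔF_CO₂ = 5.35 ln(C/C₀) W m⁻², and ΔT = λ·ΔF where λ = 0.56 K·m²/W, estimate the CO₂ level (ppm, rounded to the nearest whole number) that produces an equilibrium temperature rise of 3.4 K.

Required forcing: ΔF = ΔT/λ = 3.4/0.56 = 6.0714 W/m².
Then ln(C/283) = ΔF/5.35 = 6.0714/5.35 = 1.13484.
So C = 283 × e^1.13484 = 283 × 3.11068 = 880.32 ppm.

C ≈ 880 ppm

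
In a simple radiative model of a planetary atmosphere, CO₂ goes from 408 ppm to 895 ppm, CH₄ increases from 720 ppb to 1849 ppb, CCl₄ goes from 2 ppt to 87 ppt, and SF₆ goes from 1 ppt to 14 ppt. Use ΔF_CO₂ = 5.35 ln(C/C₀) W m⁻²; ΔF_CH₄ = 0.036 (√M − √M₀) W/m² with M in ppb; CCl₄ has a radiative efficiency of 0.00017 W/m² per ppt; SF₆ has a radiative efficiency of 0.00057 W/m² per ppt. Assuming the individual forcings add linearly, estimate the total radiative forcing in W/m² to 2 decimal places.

ΔF = 4.81 W/m²

CO₂: 5.35 × ln(895/408) = 5.35 × ln(2.19363) = 5.35 × 0.78556 = 4.2027 W/m².
CH₄: 0.036 × (√1849 − √720) = 0.036 × (43.0000 − 26.8328) = 0.036 × 16.1672 = 0.5820 W/m².
CCl₄: ΔF = 0.00017 × (87 − 2) = 0.00017 × 85 = 0.0145 W/m².
SF₆: ΔF = 0.00057 × (14 − 1) = 0.00057 × 13 = 0.0074 W/m².
Total ΔF = 4.2027 + 0.5820 + 0.0145 + 0.0074 = 4.8066 W/m².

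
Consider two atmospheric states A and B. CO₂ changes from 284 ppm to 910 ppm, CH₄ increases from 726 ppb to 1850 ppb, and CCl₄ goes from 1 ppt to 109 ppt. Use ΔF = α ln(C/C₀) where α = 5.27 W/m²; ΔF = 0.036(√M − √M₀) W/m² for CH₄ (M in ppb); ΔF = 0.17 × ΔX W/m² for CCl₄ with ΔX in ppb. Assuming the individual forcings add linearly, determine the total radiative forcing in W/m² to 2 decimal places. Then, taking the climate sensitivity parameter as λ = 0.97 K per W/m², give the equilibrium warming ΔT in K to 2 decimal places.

CO₂: 5.27 × ln(910/284) = 5.27 × ln(3.20423) = 5.27 × 1.16447 = 6.1368 W/m².
CH₄: 0.036 × (√1850 − √726) = 0.036 × (43.0116 − 26.9444) = 0.036 × 16.0672 = 0.5784 W/m².
CCl₄: Δ = 109 − 1 = 108 ppt = 0.108 ppb; ΔF = 0.17 × 0.108 = 0.0184 W/m².
Total ΔF = 6.1368 + 0.5784 + 0.0184 = 6.7336 W/m².
ΔT = λ ΔF = 0.97 × 6.73 = 6.5281 K.

ΔF = 6.73 W/m²; ΔT = 6.53 K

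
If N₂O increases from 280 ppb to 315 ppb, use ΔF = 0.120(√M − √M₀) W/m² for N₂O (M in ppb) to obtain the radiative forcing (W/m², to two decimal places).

N₂O: 0.120 × (√315 − √280) = 0.120 × (17.7482 − 16.7332) = 0.120 × 1.0150 = 0.1218 W/m².

ΔF = 0.12 W/m²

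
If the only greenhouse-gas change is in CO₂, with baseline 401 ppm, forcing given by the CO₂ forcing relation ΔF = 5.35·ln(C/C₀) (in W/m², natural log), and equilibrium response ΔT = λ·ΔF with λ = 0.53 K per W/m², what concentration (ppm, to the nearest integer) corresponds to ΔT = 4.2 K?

Required forcing: ΔF = ΔT/λ = 4.2/0.53 = 7.9245 W/m².
Then ln(C/401) = ΔF/5.35 = 7.9245/5.35 = 1.48121.
So C = 401 × e^1.48121 = 401 × 4.39826 = 1763.70 ppm.

C ≈ 1764 ppm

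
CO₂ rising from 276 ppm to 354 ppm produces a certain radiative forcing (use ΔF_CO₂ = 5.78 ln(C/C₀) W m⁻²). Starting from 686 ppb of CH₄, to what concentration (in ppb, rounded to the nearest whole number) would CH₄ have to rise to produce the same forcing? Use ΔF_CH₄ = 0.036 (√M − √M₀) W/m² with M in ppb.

CO₂ forcing: 5.78 × ln(354/276) = 5.78 × 0.248896 = 1.43862 W/m².
Set 0.036(√M − √686) = 1.43862: √M = 1.43862/0.036 + √686 = 39.9617 + 26.1916 = 66.1533.
M = (66.1533)² = 4376.26 ppb.

M ≈ 4376 ppb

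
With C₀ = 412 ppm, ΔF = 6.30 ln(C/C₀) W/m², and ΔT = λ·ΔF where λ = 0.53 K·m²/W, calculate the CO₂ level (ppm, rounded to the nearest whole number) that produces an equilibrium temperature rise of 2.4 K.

C ≈ 845 ppm

Required forcing: ΔF = ΔT/λ = 2.4/0.53 = 4.5283 W/m².
Then ln(C/412) = ΔF/6.30 = 4.5283/6.30 = 0.71878.
So C = 412 × e^0.71878 = 412 × 2.05193 = 845.40 ppm.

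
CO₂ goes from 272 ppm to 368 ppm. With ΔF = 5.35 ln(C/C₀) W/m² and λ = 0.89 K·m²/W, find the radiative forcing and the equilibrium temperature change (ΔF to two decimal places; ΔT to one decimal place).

CO₂: 5.35 × ln(368/272) = 5.35 × ln(1.35294) = 5.35 × 0.30228 = 1.6172 W/m².
ΔT = λ ΔF = 0.89 × 1.62 = 1.4418 K.

ΔF = 1.62 W/m²; ΔT = 1.4 K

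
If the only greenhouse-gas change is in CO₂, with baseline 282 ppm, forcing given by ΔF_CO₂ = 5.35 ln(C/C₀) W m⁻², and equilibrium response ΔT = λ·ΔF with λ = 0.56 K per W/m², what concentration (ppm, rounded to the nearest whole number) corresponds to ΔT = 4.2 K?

Required forcing: ΔF = ΔT/λ = 4.2/0.56 = 7.5000 W/m².
Then ln(C/282) = ΔF/5.35 = 7.5000/5.35 = 1.40187.
So C = 282 × e^1.40187 = 282 × 4.06279 = 1145.71 ppm.

C ≈ 1146 ppm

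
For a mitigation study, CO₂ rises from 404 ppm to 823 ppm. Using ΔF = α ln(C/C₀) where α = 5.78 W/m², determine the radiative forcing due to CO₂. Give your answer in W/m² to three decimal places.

CO₂: 5.78 × ln(823/404) = 5.78 × ln(2.03713) = 5.78 × 0.71154 = 4.1127 W/m².

ΔF = 4.113 W/m²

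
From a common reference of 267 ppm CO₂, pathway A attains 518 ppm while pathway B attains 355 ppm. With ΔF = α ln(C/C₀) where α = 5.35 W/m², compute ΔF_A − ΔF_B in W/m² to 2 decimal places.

ΔF_A = 5.35 ln(518/267) = 5.35 × 0.66273 = 3.5456 W/m².
ΔF_B = 5.35 ln(355/267) = 5.35 × 0.28487 = 1.5241 W/m².
Difference: 3.5456 − 1.5241 = 2.0215 W/m².

ΔF_A − ΔF_B = 2.02 W/m²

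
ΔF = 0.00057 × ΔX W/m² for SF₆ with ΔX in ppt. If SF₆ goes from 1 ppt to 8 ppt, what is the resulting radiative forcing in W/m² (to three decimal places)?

SF₆: ΔF = 0.00057 × (8 − 1) = 0.00057 × 7 = 0.0040 W/m².

ΔF = 0.004 W/m²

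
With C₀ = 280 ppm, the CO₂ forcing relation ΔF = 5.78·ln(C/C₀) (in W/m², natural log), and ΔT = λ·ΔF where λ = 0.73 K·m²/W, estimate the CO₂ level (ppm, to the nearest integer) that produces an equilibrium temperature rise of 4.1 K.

Required forcing: ΔF = ΔT/λ = 4.1/0.73 = 5.6164 W/m².
Then ln(C/280) = ΔF/5.78 = 5.6164/5.78 = 0.97170.
So C = 280 × e^0.97170 = 280 × 2.64243 = 739.88 ppm.

C ≈ 740 ppm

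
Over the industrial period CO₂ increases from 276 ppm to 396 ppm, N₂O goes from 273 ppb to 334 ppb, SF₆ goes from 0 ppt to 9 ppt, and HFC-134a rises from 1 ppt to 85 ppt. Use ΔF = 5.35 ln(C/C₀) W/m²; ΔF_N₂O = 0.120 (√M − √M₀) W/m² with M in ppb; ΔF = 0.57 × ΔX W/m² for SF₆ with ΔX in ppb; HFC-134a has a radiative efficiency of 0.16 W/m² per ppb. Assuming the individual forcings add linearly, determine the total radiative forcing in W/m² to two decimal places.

CO₂: 5.35 × ln(396/276) = 5.35 × ln(1.43478) = 5.35 × 0.36101 = 1.9314 W/m².
N₂O: 0.120 × (√334 − √273) = 0.120 × (18.2757 − 16.5227) = 0.120 × 1.7530 = 0.2104 W/m².
SF₆: Δ = 9 − 0 = 9 ppt = 0.009 ppb; ΔF = 0.57 × 0.009 = 0.0051 W/m².
HFC-134a: Δ = 85 − 1 = 84 ppt = 0.084 ppb; ΔF = 0.16 × 0.084 = 0.0134 W/m².
Total ΔF = 1.9314 + 0.2104 + 0.0051 + 0.0134 = 2.1603 W/m².

ΔF = 2.16 W/m²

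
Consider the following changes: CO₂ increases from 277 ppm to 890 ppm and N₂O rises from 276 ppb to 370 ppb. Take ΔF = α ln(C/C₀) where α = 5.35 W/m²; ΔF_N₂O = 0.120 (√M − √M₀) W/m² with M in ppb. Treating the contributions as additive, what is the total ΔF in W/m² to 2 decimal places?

CO₂: 5.35 × ln(890/277) = 5.35 × ln(3.21300) = 5.35 × 1.16721 = 6.2446 W/m².
N₂O: 0.120 × (√370 − √276) = 0.120 × (19.2354 − 16.6132) = 0.120 × 2.6222 = 0.3147 W/m².
Total ΔF = 6.2446 + 0.3147 = 6.5593 W/m².

ΔF = 6.56 W/m²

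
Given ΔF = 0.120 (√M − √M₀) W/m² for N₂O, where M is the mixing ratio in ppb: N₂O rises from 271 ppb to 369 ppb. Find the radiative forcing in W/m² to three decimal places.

ΔF = 0.330 W/m²

N₂O: 0.120 × (√369 − √271) = 0.120 × (19.2094 − 16.4621) = 0.120 × 2.7473 = 0.3297 W/m².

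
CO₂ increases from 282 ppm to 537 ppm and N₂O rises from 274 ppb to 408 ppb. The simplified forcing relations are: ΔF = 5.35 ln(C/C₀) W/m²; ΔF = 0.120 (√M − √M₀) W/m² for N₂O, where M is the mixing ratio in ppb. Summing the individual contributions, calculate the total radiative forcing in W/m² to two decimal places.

ΔF = 3.88 W/m²

CO₂: 5.35 × ln(537/282) = 5.35 × ln(1.90426) = 5.35 × 0.64409 = 3.4459 W/m².
N₂O: 0.120 × (√408 − √274) = 0.120 × (20.1990 − 16.5529) = 0.120 × 3.6461 = 0.4375 W/m².
Total ΔF = 3.4459 + 0.4375 = 3.8834 W/m².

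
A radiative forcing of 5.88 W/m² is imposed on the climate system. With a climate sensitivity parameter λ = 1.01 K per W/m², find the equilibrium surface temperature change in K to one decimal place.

ΔT = λ ΔF = 1.01 × 5.88 = 5.9388 K.

ΔT = 5.9 K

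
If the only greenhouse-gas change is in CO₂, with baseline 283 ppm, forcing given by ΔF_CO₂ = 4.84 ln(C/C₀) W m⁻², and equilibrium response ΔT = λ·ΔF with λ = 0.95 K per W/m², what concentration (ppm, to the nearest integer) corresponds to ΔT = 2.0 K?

C ≈ 437 ppm

Required forcing: ΔF = ΔT/λ = 2.0/0.95 = 2.1053 W/m².
Then ln(C/283) = ΔF/4.84 = 2.1053/4.84 = 0.43498.
So C = 283 × e^0.43498 = 283 × 1.54493 = 437.22 ppm.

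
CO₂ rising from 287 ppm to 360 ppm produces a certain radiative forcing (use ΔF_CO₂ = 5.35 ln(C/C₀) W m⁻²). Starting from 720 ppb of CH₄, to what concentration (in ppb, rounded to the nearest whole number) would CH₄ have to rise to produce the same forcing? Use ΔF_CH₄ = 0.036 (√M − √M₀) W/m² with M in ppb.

M ≈ 3662 ppb

CO₂ forcing: 5.35 × ln(360/287) = 5.35 × 0.226622 = 1.21243 W/m².
Set 0.036(√M − √720) = 1.21243: √M = 1.21243/0.036 + √720 = 33.6786 + 26.8328 = 60.5114.
M = (60.5114)² = 3661.63 ppb.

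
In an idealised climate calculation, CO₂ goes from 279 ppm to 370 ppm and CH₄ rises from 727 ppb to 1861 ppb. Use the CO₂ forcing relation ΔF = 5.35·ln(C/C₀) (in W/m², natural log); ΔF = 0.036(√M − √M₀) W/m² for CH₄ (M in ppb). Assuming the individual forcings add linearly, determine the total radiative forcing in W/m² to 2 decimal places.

CO₂: 5.35 × ln(370/279) = 5.35 × ln(1.32616) = 5.35 × 0.28229 = 1.5103 W/m².
CH₄: 0.036 × (√1861 − √727) = 0.036 × (43.1393 − 26.9629) = 0.036 × 16.1764 = 0.5824 W/m².
Total ΔF = 1.5103 + 0.5824 = 2.0927 W/m².

ΔF = 2.09 W/m²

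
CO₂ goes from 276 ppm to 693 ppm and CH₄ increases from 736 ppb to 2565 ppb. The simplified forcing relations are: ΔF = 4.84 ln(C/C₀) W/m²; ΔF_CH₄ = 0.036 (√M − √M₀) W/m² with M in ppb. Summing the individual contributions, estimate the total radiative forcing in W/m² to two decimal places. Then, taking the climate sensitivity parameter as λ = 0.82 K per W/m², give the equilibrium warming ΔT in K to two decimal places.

CO₂: 4.84 × ln(693/276) = 4.84 × ln(2.51087) = 4.84 × 0.92063 = 4.4558 W/m².
CH₄: 0.036 × (√2565 − √736) = 0.036 × (50.6458 − 27.1293) = 0.036 × 23.5165 = 0.8466 W/m².
Total ΔF = 4.4558 + 0.8466 = 5.3024 W/m².
ΔT = λ ΔF = 0.82 × 5.30 = 4.3460 K.

ΔF = 5.30 W/m²; ΔT = 4.35 K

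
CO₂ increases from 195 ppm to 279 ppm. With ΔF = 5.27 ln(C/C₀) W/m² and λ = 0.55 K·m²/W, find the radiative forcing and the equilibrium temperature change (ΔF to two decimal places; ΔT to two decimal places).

ΔF = 1.89 W/m²; ΔT = 1.04 K

CO₂: 5.27 × ln(279/195) = 5.27 × ln(1.43077) = 5.27 × 0.35821 = 1.8878 W/m².
ΔT = λ ΔF = 0.55 × 1.89 = 1.0395 K.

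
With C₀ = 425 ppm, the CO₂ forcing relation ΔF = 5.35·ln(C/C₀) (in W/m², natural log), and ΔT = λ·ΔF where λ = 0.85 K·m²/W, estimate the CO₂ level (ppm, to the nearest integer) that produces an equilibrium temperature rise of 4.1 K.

Required forcing: ΔF = ΔT/λ = 4.1/0.85 = 4.8235 W/m².
Then ln(C/425) = ΔF/5.35 = 4.8235/5.35 = 0.90159.
So C = 425 × e^0.90159 = 425 × 2.46352 = 1047.00 ppm.

C ≈ 1047 ppm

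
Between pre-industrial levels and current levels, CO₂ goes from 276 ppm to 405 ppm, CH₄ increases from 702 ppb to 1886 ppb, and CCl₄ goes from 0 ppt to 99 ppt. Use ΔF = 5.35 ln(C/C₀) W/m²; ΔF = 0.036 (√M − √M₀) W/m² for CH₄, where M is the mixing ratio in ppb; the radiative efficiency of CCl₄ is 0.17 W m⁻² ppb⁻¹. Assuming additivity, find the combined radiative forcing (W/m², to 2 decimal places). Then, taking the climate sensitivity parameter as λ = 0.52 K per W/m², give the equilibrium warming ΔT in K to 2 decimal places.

CO₂: 5.35 × ln(405/276) = 5.35 × ln(1.46739) = 5.35 × 0.38349 = 2.0517 W/m².
CH₄: 0.036 × (√1886 − √702) = 0.036 × (43.4281 − 26.4953) = 0.036 × 16.9328 = 0.6096 W/m².
CCl₄: Δ = 99 − 0 = 99 ppt = 0.099 ppb; ΔF = 0.17 × 0.099 = 0.0168 W/m².
Total ΔF = 2.0517 + 0.6096 + 0.0168 = 2.6781 W/m².
ΔT = λ ΔF = 0.52 × 2.68 = 1.3936 K.

ΔF = 2.68 W/m²; ΔT = 1.39 K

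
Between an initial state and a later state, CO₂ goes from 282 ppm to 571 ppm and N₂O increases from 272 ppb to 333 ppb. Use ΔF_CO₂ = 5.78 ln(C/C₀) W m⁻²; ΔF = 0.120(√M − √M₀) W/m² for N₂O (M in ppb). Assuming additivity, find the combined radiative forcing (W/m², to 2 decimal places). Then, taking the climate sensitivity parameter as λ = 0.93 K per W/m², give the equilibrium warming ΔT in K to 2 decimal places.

ΔF = 4.29 W/m²; ΔT = 3.99 K

CO₂: 5.78 × ln(571/282) = 5.78 × ln(2.02482) = 5.78 × 0.70548 = 4.0777 W/m².
N₂O: 0.120 × (√333 − √272) = 0.120 × (18.2483 − 16.4924) = 0.120 × 1.7559 = 0.2107 W/m².
Total ΔF = 4.0777 + 0.2107 = 4.2884 W/m².
ΔT = λ ΔF = 0.93 × 4.29 = 3.9897 K.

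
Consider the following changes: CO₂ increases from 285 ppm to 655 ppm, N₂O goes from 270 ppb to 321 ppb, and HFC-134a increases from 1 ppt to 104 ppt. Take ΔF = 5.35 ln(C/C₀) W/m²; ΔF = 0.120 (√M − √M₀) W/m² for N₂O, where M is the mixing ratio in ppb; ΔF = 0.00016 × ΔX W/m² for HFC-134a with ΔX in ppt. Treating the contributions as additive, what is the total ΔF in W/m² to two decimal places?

CO₂: 5.35 × ln(655/285) = 5.35 × ln(2.29825) = 5.35 × 0.83215 = 4.4520 W/m².
N₂O: 0.120 × (√321 − √270) = 0.120 × (17.9165 − 16.4317) = 0.120 × 1.4848 = 0.1782 W/m².
HFC-134a: ΔF = 0.00016 × (104 − 1) = 0.00016 × 103 = 0.0165 W/m².
Total ΔF = 4.4520 + 0.1782 + 0.0165 = 4.6467 W/m².

ΔF = 4.65 W/m²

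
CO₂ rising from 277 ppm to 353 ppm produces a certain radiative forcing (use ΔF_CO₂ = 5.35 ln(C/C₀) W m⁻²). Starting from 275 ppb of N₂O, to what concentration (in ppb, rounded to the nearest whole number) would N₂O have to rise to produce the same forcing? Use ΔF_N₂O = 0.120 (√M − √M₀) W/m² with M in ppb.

CO₂ forcing: 5.35 × ln(353/277) = 5.35 × 0.242451 = 1.29711 W/m².
Set 0.120(√M − √275) = 1.29711: √M = 1.29711/0.120 + √275 = 10.8093 + 16.5831 = 27.3924.
M = (27.3924)² = 750.34 ppb.

M ≈ 750 ppb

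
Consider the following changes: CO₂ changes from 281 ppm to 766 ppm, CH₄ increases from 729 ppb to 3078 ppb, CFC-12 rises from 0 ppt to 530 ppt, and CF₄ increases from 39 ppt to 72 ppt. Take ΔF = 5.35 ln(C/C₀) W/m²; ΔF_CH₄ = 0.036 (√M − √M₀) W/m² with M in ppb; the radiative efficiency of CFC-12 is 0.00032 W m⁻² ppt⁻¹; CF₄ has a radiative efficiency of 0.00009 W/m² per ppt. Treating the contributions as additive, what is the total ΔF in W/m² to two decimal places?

CO₂: 5.35 × ln(766/281) = 5.35 × ln(2.72598) = 5.35 × 1.00283 = 5.3651 W/m².
CH₄: 0.036 × (√3078 − √729) = 0.036 × (55.4797 − 27.0000) = 0.036 × 28.4797 = 1.0253 W/m².
CFC-12: ΔF = 0.00032 × (530 − 0) = 0.00032 × 530 = 0.1696 W/m².
CF₄: ΔF = 0.00009 × (72 − 39) = 0.00009 × 33 = 0.0030 W/m².
Total ΔF = 5.3651 + 1.0253 + 0.1696 + 0.0030 = 6.5630 W/m².

ΔF = 6.56 W/m²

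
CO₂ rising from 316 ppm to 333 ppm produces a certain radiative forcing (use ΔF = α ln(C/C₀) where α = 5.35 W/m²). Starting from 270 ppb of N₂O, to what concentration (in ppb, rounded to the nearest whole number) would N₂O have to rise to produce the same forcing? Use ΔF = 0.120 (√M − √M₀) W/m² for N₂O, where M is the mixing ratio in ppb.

M ≈ 352 ppb

CO₂ forcing: 5.35 × ln(333/316) = 5.35 × 0.052400 = 0.28034 W/m².
Set 0.120(√M − √270) = 0.28034: √M = 0.28034/0.120 + √270 = 2.3362 + 16.4317 = 18.7679.
M = (18.7679)² = 352.23 ppb.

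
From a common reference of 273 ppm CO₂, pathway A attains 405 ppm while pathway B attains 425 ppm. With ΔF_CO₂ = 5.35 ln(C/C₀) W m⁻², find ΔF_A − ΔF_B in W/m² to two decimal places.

ΔF_A − ΔF_B = -0.26 W/m²

ΔF_A = 5.35 ln(405/273) = 5.35 × 0.39442 = 2.1101 W/m².
ΔF_B = 5.35 ln(425/273) = 5.35 × 0.44262 = 2.3680 W/m².
Difference: 2.1101 − 2.3680 = -0.2579 W/m².
(Equivalently, ΔF_A − ΔF_B = 5.35 ln(405/425) = 5.35 × -0.04820 = -0.2579 W/m².)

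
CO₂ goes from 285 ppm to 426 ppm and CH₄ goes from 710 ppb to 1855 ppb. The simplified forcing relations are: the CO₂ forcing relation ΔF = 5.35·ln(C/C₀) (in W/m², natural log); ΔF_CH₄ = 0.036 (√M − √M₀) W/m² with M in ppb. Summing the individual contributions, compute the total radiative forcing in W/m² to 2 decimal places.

ΔF = 2.74 W/m²

CO₂: 5.35 × ln(426/285) = 5.35 × ln(1.49474) = 5.35 × 0.40195 = 2.1504 W/m².
CH₄: 0.036 × (√1855 − √710) = 0.036 × (43.0697 − 26.6458) = 0.036 × 16.4239 = 0.5913 W/m².
Total ΔF = 2.1504 + 0.5913 = 2.7417 W/m².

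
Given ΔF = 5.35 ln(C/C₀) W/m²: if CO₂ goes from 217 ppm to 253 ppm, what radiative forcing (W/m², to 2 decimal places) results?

CO₂ absorption bands are partially saturated, so forcing scales with the logarithm of the concentration ratio.
CO₂: 5.35 × ln(253/217) = 5.35 × ln(1.16590) = 5.35 × 0.15349 = 0.8212 W/m².

ΔF = 0.82 W/m²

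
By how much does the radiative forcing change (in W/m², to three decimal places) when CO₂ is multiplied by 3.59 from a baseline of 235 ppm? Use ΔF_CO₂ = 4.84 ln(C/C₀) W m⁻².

ΔF = 6.186 W/m²

Because the forcing depends only on the ratio C/C₀, the initial concentration does not enter.
ΔF = 4.84 × ln(3.59) = 4.84 × 1.27815 = 6.1862 W/m².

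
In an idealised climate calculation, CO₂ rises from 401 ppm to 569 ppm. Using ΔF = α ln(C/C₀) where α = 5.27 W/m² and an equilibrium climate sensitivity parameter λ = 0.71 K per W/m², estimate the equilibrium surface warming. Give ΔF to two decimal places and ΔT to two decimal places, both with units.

ΔF = 1.84 W/m²; ΔT = 1.31 K

CO₂: 5.27 × ln(569/401) = 5.27 × ln(1.41895) = 5.27 × 0.34992 = 1.8441 W/m².
ΔT = λ ΔF = 0.71 × 1.84 = 1.3064 K.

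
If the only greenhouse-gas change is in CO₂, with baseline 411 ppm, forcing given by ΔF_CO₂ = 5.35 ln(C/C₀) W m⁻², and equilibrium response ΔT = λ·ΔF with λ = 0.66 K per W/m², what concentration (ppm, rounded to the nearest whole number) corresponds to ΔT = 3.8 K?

C ≈ 1206 ppm

Required forcing: ΔF = ΔT/λ = 3.8/0.66 = 5.7576 W/m².
Then ln(C/411) = ΔF/5.35 = 5.7576/5.35 = 1.07619.
So C = 411 × e^1.07619 = 411 × 2.93348 = 1205.66 ppm.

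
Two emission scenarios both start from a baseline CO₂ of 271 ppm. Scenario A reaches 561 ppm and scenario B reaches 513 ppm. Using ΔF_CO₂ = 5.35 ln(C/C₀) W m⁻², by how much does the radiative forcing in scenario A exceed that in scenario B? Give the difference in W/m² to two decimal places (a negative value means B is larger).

ΔF_A − ΔF_B = 0.48 W/m²

ΔF_A = 5.35 ln(561/271) = 5.35 × 0.72760 = 3.8927 W/m².
ΔF_B = 5.35 ln(513/271) = 5.35 × 0.63816 = 3.4142 W/m².
Difference: 3.8927 − 3.4142 = 0.4785 W/m².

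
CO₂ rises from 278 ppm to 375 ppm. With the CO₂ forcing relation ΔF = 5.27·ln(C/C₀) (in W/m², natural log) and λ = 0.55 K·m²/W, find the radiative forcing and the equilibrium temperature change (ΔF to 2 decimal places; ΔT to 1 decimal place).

CO₂: 5.27 × ln(375/278) = 5.27 × ln(1.34892) = 5.27 × 0.29930 = 1.5773 W/m².
ΔT = λ ΔF = 0.55 × 1.58 = 0.8690 K.

ΔF = 1.58 W/m²; ΔT = 0.9 K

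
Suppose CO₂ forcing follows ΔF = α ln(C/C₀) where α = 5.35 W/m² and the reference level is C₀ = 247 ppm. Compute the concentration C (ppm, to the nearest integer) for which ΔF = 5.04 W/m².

C ≈ 634 ppm

Set 5.35 ln(C/247) = 5.04, so ln(C/247) = 5.04/5.35 = 0.94206.
Then C/247 = e^0.94206 = 2.56526, giving C = 247 × 2.56526 = 633.62 ppm.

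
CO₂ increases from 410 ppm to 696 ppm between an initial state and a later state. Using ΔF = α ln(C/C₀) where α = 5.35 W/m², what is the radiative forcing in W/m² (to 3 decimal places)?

ΔF = 2.831 W/m²

CO₂: 5.35 × ln(696/410) = 5.35 × ln(1.69756) = 5.35 × 0.52919 = 2.8312 W/m².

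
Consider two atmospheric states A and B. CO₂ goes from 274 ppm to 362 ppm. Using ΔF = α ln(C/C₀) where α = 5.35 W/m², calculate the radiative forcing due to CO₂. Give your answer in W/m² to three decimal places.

ΔF = 1.490 W/m²

CO₂: 5.35 × ln(362/274) = 5.35 × ln(1.32117) = 5.35 × 0.27852 = 1.4901 W/m².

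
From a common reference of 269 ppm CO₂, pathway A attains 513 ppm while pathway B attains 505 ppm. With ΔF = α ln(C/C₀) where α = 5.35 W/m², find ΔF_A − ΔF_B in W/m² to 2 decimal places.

ΔF_A − ΔF_B = 0.08 W/m²

ΔF_A = 5.35 ln(513/269) = 5.35 × 0.64556 = 3.4537 W/m².
ΔF_B = 5.35 ln(505/269) = 5.35 × 0.62985 = 3.3697 W/m².
Difference: 3.4537 − 3.3697 = 0.0840 W/m².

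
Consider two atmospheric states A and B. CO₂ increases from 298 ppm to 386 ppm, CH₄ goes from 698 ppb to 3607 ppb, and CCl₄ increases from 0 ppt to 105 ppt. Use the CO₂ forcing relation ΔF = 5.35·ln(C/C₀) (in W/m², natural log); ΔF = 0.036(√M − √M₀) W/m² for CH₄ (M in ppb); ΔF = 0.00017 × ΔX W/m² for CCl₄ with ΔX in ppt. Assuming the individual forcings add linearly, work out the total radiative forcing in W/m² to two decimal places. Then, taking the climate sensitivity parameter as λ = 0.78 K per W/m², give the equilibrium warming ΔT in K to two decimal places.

CO₂: 5.35 × ln(386/298) = 5.35 × ln(1.29530) = 5.35 × 0.25874 = 1.3843 W/m².
CH₄: 0.036 × (√3607 − √698) = 0.036 × (60.0583 − 26.4197) = 0.036 × 33.6386 = 1.2110 W/m².
CCl₄: ΔF = 0.00017 × (105 − 0) = 0.00017 × 105 = 0.0179 W/m².
Total ΔF = 1.3843 + 1.2110 + 0.0179 = 2.6132 W/m².
ΔT = λ ΔF = 0.78 × 2.61 = 2.0358 K.

ΔF = 2.61 W/m²; ΔT = 2.04 K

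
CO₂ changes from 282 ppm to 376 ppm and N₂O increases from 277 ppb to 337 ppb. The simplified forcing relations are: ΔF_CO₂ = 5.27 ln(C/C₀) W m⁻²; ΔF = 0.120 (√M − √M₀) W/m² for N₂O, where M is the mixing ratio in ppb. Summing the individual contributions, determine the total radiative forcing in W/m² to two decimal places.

ΔF = 1.72 W/m²

CO₂: 5.27 × ln(376/282) = 5.27 × ln(1.33333) = 5.27 × 0.28768 = 1.5161 W/m².
N₂O: 0.120 × (√337 − √277) = 0.120 × (18.3576 − 16.6433) = 0.120 × 1.7143 = 0.2057 W/m².
Total ΔF = 1.5161 + 0.2057 = 1.7218 W/m².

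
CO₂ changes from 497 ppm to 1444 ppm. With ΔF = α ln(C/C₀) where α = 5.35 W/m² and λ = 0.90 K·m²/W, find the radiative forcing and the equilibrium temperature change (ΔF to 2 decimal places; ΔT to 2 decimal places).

CO₂: 5.35 × ln(1444/497) = 5.35 × ln(2.90543) = 5.35 × 1.06658 = 5.7062 W/m².
ΔT = λ ΔF = 0.90 × 5.71 = 5.1390 K.

ΔF = 5.71 W/m²; ΔT = 5.14 K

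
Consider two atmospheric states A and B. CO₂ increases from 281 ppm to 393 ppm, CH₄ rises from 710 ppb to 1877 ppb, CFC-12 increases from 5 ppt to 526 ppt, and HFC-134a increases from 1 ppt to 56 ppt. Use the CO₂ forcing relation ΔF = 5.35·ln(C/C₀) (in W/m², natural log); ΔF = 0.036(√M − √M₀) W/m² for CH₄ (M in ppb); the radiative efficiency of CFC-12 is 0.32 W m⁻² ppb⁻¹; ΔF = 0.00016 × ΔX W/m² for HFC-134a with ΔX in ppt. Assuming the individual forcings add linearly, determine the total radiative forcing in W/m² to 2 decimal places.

CO₂: 5.35 × ln(393/281) = 5.35 × ln(1.39858) = 5.35 × 0.33546 = 1.7947 W/m².
CH₄: 0.036 × (√1877 − √710) = 0.036 × (43.3244 − 26.6458) = 0.036 × 16.6786 = 0.6004 W/m².
CFC-12: Δ = 526 − 5 = 521 ppt = 0.521 ppb; ΔF = 0.32 × 0.521 = 0.1667 W/m².
HFC-134a: ΔF = 0.00016 × (56 − 1) = 0.00016 × 55 = 0.0088 W/m².
Total ΔF = 1.7947 + 0.6004 + 0.1667 + 0.0088 = 2.5706 W/m².

ΔF = 2.57 W/m²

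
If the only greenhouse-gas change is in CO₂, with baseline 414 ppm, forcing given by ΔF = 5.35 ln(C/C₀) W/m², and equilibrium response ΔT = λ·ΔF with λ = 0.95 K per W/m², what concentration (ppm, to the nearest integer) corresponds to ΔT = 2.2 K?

Required forcing: ΔF = ΔT/λ = 2.2/0.95 = 2.3158 W/m².
Then ln(C/414) = ΔF/5.35 = 2.3158/5.35 = 0.43286.
So C = 414 × e^0.43286 = 414 × 1.54166 = 638.25 ppm.

C ≈ 638 ppm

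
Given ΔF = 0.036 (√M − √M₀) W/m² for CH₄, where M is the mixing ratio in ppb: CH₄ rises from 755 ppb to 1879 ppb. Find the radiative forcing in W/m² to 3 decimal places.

ΔF = 0.571 W/m²

CH₄: 0.036 × (√1879 − √755) = 0.036 × (43.3474 − 27.4773) = 0.036 × 15.8701 = 0.5713 W/m².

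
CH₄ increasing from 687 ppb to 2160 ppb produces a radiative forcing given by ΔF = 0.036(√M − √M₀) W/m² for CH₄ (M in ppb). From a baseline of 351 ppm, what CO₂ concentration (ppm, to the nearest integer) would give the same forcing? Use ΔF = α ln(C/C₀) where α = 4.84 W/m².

C ≈ 408 ppm

CH₄ forcing: 0.036 × (√2160 − √687) = 0.036 × (46.4758 − 26.2107) = 0.036 × 20.2651 = 0.72954 W/m².
Set 4.84 ln(C/351) = 0.72954: ln(C/351) = 0.72954/4.84 = 0.15073, so C = 351 × e^0.15073 = 351 × 1.16268 = 408.10 ppm.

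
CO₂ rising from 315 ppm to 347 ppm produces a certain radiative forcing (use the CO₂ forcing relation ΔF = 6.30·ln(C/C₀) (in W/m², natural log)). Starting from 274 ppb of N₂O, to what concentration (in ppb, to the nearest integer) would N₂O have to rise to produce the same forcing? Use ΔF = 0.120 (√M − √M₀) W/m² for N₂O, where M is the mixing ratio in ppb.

CO₂ forcing: 6.30 × ln(347/315) = 6.30 × 0.096752 = 0.60954 W/m².
Set 0.120(√M − √274) = 0.60954: √M = 0.60954/0.120 + √274 = 5.0795 + 16.5529 = 21.6324.
M = (21.6324)² = 467.96 ppb.

M ≈ 468 ppb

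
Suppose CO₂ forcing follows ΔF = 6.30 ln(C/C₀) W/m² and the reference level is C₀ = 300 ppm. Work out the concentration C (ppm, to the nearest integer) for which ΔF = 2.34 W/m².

Set 6.30 ln(C/300) = 2.34, so ln(C/300) = 2.34/6.30 = 0.37143.
Then C/300 = e^0.37143 = 1.44981, giving C = 300 × 1.44981 = 434.94 ppm.

C ≈ 435 ppm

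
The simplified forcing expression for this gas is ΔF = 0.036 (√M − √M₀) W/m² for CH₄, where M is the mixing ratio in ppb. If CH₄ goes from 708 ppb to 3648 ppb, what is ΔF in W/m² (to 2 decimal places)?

ΔF = 1.22 W/m²

CH₄: 0.036 × (√3648 − √708) = 0.036 × (60.3987 − 26.6083) = 0.036 × 33.7904 = 1.2165 W/m².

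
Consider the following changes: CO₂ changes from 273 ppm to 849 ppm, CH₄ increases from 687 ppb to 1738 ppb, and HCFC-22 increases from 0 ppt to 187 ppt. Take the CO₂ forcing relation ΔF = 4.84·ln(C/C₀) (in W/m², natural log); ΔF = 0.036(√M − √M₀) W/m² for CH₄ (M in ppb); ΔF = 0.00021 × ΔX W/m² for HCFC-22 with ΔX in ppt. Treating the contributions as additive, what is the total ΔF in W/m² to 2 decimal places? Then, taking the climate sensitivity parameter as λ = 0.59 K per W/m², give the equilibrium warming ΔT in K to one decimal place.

CO₂: 4.84 × ln(849/273) = 4.84 × ln(3.10989) = 4.84 × 1.13459 = 5.4914 W/m².
CH₄: 0.036 × (√1738 − √687) = 0.036 × (41.6893 − 26.2107) = 0.036 × 15.4786 = 0.5572 W/m².
HCFC-22: ΔF = 0.00021 × (187 − 0) = 0.00021 × 187 = 0.0393 W/m².
Total ΔF = 5.4914 + 0.5572 + 0.0393 = 6.0879 W/m².
ΔT = λ ΔF = 0.59 × 6.09 = 3.5931 K.

ΔF = 6.09 W/m²; ΔT = 3.6 K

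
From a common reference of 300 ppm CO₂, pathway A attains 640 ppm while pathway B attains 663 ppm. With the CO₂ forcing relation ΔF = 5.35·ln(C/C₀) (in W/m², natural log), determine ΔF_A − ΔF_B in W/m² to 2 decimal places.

ΔF_A = 5.35 ln(640/300) = 5.35 × 0.75769 = 4.0536 W/m².
ΔF_B = 5.35 ln(663/300) = 5.35 × 0.79299 = 4.2425 W/m².
Difference: 4.0536 − 4.2425 = -0.1889 W/m².

ΔF_A − ΔF_B = -0.19 W/m²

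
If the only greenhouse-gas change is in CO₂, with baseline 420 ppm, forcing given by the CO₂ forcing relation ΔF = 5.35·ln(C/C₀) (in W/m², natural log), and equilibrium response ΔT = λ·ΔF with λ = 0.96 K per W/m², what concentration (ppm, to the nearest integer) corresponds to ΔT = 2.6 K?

C ≈ 697 ppm

Required forcing: ΔF = ΔT/λ = 2.6/0.96 = 2.7083 W/m².
Then ln(C/420) = ΔF/5.35 = 2.7083/5.35 = 0.50622.
So C = 420 × e^0.50622 = 420 × 1.65901 = 696.78 ppm.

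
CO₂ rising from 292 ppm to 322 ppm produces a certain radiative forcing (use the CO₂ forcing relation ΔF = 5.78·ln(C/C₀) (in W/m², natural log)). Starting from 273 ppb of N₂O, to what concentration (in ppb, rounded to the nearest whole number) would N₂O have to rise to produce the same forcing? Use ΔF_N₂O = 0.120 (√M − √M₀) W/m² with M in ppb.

M ≈ 451 ppb

CO₂ forcing: 5.78 × ln(322/292) = 5.78 × 0.097798 = 0.56527 W/m².
Set 0.120(√M − √273) = 0.56527: √M = 0.56527/0.120 + √273 = 4.7106 + 16.5227 = 21.2333.
M = (21.2333)² = 450.85 ppb.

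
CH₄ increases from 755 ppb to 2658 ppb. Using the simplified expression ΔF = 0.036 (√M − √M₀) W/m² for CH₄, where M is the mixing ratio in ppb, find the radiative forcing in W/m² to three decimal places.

ΔF = 0.867 W/m²

CH₄: 0.036 × (√2658 − √755) = 0.036 × (51.5558 − 27.4773) = 0.036 × 24.0785 = 0.8668 W/m².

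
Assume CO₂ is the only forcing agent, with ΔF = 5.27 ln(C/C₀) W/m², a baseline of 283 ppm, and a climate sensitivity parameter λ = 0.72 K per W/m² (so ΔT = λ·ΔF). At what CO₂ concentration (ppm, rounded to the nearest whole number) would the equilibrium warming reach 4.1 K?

C ≈ 834 ppm

Required forcing: ΔF = ΔT/λ = 4.1/0.72 = 5.6944 W/m².
Then ln(C/283) = ΔF/5.27 = 5.6944/5.27 = 1.08053.
So C = 283 × e^1.08053 = 283 × 2.94624 = 833.79 ppm.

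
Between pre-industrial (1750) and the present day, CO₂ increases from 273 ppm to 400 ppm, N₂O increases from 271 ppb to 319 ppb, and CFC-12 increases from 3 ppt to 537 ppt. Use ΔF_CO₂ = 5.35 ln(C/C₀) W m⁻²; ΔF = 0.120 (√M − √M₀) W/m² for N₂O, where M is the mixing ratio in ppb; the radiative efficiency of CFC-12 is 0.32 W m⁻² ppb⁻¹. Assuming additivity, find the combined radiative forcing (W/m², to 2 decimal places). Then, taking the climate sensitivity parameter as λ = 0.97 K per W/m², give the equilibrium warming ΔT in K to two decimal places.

CO₂: 5.35 × ln(400/273) = 5.35 × ln(1.46520) = 5.35 × 0.38199 = 2.0436 W/m².
N₂O: 0.120 × (√319 − √271) = 0.120 × (17.8606 − 16.4621) = 0.120 × 1.3985 = 0.1678 W/m².
CFC-12: Δ = 537 − 3 = 534 ppt = 0.534 ppb; ΔF = 0.32 × 0.534 = 0.1709 W/m².
Total ΔF = 2.0436 + 0.1678 + 0.1709 = 2.3823 W/m².
ΔT = λ ΔF = 0.97 × 2.38 = 2.3086 K.

ΔF = 2.38 W/m²; ΔT = 2.31 K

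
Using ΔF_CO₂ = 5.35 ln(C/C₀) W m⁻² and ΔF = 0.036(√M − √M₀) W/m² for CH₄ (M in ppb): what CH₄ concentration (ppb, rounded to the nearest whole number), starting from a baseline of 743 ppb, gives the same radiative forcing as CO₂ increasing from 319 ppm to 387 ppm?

CO₂ forcing: 5.35 × ln(387/319) = 5.35 × 0.193234 = 1.03380 W/m².
Set 0.036(√M − √743) = 1.03380: √M = 1.03380/0.036 + √743 = 28.7167 + 27.2580 = 55.9747.
M = (55.9747)² = 3133.17 ppb.

M ≈ 3133 ppb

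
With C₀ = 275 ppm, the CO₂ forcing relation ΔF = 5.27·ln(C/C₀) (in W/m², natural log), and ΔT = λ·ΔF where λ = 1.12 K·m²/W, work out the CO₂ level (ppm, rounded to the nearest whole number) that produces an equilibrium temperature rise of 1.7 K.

Required forcing: ΔF = ΔT/λ = 1.7/1.12 = 1.5179 W/m².
Then ln(C/275) = ΔF/5.27 = 1.5179/5.27 = 0.28803.
So C = 275 × e^0.28803 = 275 × 1.33380 = 366.80 ppm.

C ≈ 367 ppm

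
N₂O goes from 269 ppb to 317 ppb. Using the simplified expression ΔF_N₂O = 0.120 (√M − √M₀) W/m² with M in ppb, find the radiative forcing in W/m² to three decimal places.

N₂O: 0.120 × (√317 − √269) = 0.120 × (17.8045 − 16.4012) = 0.120 × 1.4033 = 0.1684 W/m².

ΔF = 0.168 W/m²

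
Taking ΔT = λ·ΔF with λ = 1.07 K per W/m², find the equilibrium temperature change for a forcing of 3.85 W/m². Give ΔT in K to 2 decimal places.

ΔT = 4.12 K

ΔT = λ ΔF = 1.07 × 3.85 = 4.1195 K.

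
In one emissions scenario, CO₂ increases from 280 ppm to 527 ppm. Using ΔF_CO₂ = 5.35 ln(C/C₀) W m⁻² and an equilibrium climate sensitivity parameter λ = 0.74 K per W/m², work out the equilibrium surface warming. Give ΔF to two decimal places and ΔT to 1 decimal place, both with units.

CO₂: 5.35 × ln(527/280) = 5.35 × ln(1.88214) = 5.35 × 0.63241 = 3.3834 W/m².
ΔT = λ ΔF = 0.74 × 3.38 = 2.5012 K.

ΔF = 3.38 W/m²; ΔT = 2.5 K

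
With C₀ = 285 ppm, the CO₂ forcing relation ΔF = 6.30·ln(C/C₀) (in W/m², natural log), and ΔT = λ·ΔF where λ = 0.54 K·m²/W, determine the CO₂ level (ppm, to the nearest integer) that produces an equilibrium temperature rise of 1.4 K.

C ≈ 430 ppm

Required forcing: ΔF = ΔT/λ = 1.4/0.54 = 2.5926 W/m².
Then ln(C/285) = ΔF/6.30 = 2.5926/6.30 = 0.41152.
So C = 285 × e^0.41152 = 285 × 1.50911 = 430.10 ppm.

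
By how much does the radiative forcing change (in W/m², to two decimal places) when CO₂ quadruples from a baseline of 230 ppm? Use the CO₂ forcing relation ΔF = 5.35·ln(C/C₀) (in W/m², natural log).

ΔF = 7.42 W/m²

Because the forcing depends only on the ratio C/C₀, the initial concentration does not enter.
ΔF = 5.35 × ln(4) = 5.35 × 1.38629 = 7.4167 W/m².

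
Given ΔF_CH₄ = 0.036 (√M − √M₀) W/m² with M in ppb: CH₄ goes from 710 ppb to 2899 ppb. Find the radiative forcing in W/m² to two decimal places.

CH₄: 0.036 × (√2899 − √710) = 0.036 × (53.8424 − 26.6458) = 0.036 × 27.1966 = 0.9791 W/m².

ΔF = 0.98 W/m²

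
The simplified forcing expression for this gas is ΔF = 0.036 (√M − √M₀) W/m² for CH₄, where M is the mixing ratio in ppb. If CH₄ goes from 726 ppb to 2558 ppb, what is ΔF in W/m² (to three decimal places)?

ΔF = 0.851 W/m²

CH₄: 0.036 × (√2558 − √726) = 0.036 × (50.5767 − 26.9444) = 0.036 × 23.6323 = 0.8508 W/m².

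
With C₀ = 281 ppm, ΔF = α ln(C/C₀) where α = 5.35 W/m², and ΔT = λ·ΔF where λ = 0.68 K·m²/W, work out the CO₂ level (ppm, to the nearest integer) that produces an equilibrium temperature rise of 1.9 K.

Required forcing: ΔF = ΔT/λ = 1.9/0.68 = 2.7941 W/m².
Then ln(C/281) = ΔF/5.35 = 2.7941/5.35 = 0.52226.
So C = 281 × e^0.52226 = 281 × 1.68583 = 473.72 ppm.

C ≈ 474 ppm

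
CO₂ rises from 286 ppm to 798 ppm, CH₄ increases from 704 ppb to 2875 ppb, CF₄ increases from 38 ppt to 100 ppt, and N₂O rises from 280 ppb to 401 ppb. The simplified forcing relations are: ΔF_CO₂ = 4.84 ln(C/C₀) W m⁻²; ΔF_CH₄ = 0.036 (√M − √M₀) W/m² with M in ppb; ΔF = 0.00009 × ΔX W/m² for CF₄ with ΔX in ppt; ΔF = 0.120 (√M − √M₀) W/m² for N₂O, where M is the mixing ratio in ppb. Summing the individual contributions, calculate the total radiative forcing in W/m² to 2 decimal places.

ΔF = 6.34 W/m²

CO₂: 4.84 × ln(798/286) = 4.84 × ln(2.79021) = 4.84 × 1.02612 = 4.9664 W/m².
CH₄: 0.036 × (√2875 − √704) = 0.036 × (53.6190 − 26.5330) = 0.036 × 27.0860 = 0.9751 W/m².
CF₄: ΔF = 0.00009 × (100 − 38) = 0.00009 × 62 = 0.0056 W/m².
N₂O: 0.120 × (√401 − √280) = 0.120 × (20.0250 − 16.7332) = 0.120 × 3.2918 = 0.3950 W/m².
Total ΔF = 4.9664 + 0.9751 + 0.0056 + 0.3950 = 6.3421 W/m².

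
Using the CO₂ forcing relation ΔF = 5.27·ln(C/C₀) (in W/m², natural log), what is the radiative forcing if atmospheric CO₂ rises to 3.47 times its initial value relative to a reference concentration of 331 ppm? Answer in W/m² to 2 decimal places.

ΔF = 6.56 W/m²

Because the forcing depends only on the ratio C/C₀, the initial concentration does not enter.
ΔF = 5.27 × ln(3.47) = 5.27 × 1.24415 = 6.5567 W/m².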